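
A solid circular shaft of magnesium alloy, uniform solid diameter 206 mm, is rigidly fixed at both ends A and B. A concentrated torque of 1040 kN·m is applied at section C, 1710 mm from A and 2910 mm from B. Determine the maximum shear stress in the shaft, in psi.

With uniform GJ and both ends fixed, compatibility θ_AC = θ_CB gives T_A·a = T_B·b, together with T_A + T_B = T₀.
T_A = T₀·b/(a+b) = 1.040e6·2910/4620 = 655100 N·m; T_B = 384900 N·m.
τ in each portion: τ_AC = 3.82×10^8 Pa, τ_CB = 2.24×10^8 Pa; maximum is in AC.
τ_max = T_AC·r/J = 655100·0.103/1.77×10^-4 = 3.816×10^8 Pa.

55400 psi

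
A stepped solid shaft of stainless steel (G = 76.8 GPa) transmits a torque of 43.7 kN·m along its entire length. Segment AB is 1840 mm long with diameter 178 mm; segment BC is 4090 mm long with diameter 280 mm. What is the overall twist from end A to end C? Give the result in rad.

J_AB = π(0.178)⁴/32 = 9.86×10^-5 m⁴; J_BC = π(0.280)⁴/32 = 6.03×10^-4 m⁴.
θ = (T/G)·Σ L_i/J_i = (43700/76.8×10⁹)·(1.84/9.86×10^-5 + 4.09/6.03×10^-4) = 0.01448 rad.

0.0145 rad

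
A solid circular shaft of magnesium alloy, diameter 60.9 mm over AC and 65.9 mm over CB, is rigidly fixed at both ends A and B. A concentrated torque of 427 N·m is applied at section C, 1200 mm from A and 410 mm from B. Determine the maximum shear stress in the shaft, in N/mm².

6.08 N/mm²

Compatibility: T_A·a/J_AC = T_B·b/J_CB with T_A + T_B = T₀.
J_AC = 1.35×10^-6 m⁴, J_CB = 1.85×10^-6 m⁴, so T_A = T₀·(J_AC/a)/((J_AC/a)+(J_CB/b)) = 85.18 N·m, T_B = 341.8 N·m.
τ in each portion: τ_AC = 1.92×10^6 Pa, τ_CB = 6.08×10^6 Pa; maximum is in CB.
τ_max = T_CB·r/J = 341.8·0.0330/1.85×10^-6 = 6.083×10^6 Pa.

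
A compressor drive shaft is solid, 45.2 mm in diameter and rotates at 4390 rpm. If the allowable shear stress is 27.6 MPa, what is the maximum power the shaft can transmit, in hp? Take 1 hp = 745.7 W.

309 hp

J = πd⁴/32 = π(0.0452)⁴/32 = 4.098×10^-7 m⁴.
T_max = τ_allow·J/r = 2.76×10^7 × 4.098×10^-7 / 0.0226 = 500.4 N·m.
ω = 2π·4390/60 = 459.7 rad/s, so P_max = T_max·ω = 2.301×10^5 W.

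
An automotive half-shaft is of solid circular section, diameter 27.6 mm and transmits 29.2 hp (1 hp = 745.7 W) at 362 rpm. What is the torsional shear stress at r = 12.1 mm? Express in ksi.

ω = 2π·362/60 = 37.91 rad/s, so T = P/ω = 29.2×745.7 / 37.91 = 574.4 N·m.
J = πd⁴/32 = π(0.0276)⁴/32 = 5.697×10^-8 m⁴.
Shear stress varies linearly with radius: τ = T·r/J = 574.4 × 0.0121 / 5.697×10^-8 = 1.220×10^8 Pa.

17.7 ksi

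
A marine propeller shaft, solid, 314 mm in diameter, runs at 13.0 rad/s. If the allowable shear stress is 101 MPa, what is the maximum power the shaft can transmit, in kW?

7980 kW

J = πd⁴/32 = π(0.314)⁴/32 = 9.544×10^-4 m⁴.
T_max = τ_allow·J/r = 1.01×10^8 × 9.544×10^-4 / 0.157 = 614000 N·m.
ω = 13.0 rad/s, so P_max = T_max·ω = 7.981×10^6 W.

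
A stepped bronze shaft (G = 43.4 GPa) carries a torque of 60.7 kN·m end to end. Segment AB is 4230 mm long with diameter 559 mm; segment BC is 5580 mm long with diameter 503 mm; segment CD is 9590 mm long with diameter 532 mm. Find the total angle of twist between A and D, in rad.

J_AB = π(0.559)⁴/32 = 9.59×10^-3 m⁴; J_BC = π(0.503)⁴/32 = 6.28×10^-3 m⁴; J_CD = π(0.532)⁴/32 = 7.86×10^-3 m⁴.
θ = (T/G)·Σ L_i/J_i = (60700/43.4×10⁹)·(4.23/9.59×10^-3 + 5.58/6.28×10^-3 + 9.59/7.86×10^-3) = 3.565×10^-3 rad.

0.00356 rad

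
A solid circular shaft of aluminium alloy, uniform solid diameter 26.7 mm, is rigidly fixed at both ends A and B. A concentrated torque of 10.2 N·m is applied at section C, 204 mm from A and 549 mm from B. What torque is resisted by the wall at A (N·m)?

7.44 N·m

With uniform GJ and both ends fixed, compatibility θ_AC = θ_CB gives T_A·a = T_B·b, together with T_A + T_B = T₀.
T_A = T₀·b/(a+b) = 10.20·549/753.0 = 7.437 N·m; T_B = 2.763 N·m.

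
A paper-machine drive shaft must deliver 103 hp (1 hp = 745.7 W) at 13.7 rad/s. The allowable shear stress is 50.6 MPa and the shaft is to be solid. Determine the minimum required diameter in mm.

82.6 mm

ω = 13.7 rad/s, so T = P/ω = 103×745.7 / 13.70 = 5606 N·m.
For a solid shaft τ_max = 16T/(πd³), so d = (16T/(π τ_allow))^(1/3) = (16·5606/(π·5.06×10^7))^(1/3) = 0.08264 m.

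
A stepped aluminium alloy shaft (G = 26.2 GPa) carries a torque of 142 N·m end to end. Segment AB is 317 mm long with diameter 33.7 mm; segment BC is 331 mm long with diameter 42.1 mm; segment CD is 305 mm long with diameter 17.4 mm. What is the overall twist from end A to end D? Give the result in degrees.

11.6°

J_AB = π(0.0337)⁴/32 = 1.27×10^-7 m⁴; J_BC = π(0.0421)⁴/32 = 3.08×10^-7 m⁴; J_CD = π(0.0174)⁴/32 = 9.00×10^-9 m⁴.
θ = (T/G)·Σ L_i/J_i = (142.0/26.2×10⁹)·(0.317/1.27×10^-7 + 0.331/3.08×10^-7 + 0.305/9.00×10^-9) = 0.2031 rad.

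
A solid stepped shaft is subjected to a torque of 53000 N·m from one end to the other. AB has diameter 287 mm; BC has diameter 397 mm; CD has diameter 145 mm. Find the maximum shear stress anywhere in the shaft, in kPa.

88500 kPa

Under the same torque, τ_max = 16T/(πd³) is largest where d is smallest — segment CD (d = 145 mm).
τ_max = 16·53000/(π·(0.145)³) = 8.854×10^7 Pa.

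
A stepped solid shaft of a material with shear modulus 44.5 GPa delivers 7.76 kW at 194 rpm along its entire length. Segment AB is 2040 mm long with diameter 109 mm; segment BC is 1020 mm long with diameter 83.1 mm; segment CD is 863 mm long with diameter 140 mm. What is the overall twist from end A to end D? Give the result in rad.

ω = 2π·194/60 = 20.32 rad/s, so T = P/ω = 7.76×10³ / 20.32 = 382.0 N·m.
J_AB = π(0.109)⁴/32 = 1.39×10^-5 m⁴; J_BC = π(0.0831)⁴/32 = 4.68×10^-6 m⁴; J_CD = π(0.140)⁴/32 = 3.77×10^-5 m⁴.
θ = (T/G)·Σ L_i/J_i = (382.0/44.5×10⁹)·(2.04/1.39×10^-5 + 1.02/4.68×10^-6 + 0.863/3.77×10^-5) = 3.330×10^-3 rad.

0.00333 rad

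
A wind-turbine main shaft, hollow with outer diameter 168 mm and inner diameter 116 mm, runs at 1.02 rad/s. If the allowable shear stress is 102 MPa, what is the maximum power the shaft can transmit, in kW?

74.8 kW

J = π(d_o⁴ − d_i⁴)/32 = π(0.168⁴ − 0.116⁴)/32 = 6.043×10^-5 m⁴.
T_max = τ_allow·J/r = 1.02×10^8 × 6.043×10^-5 / 0.0840 = 73380 N·m.
ω = 1.02 rad/s, so P_max = T_max·ω = 7.485×10^4 W.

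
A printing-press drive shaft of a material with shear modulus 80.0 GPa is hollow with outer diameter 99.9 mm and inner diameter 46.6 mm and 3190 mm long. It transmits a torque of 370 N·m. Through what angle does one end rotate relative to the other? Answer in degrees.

0.0907°

J = π(d_o⁴ − d_i⁴)/32 = π(0.0999⁴ − 0.0466⁴)/32 = 9.315×10^-6 m⁴.
θ = T·L/(G·J) = 370.0 × 3.19 / (80.0×10⁹ × 9.315×10^-6) = 1.584×10^-3 rad.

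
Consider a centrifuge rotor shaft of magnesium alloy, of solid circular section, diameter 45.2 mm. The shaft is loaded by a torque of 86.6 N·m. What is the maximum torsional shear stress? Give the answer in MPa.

J = πd⁴/32 = π(0.0452)⁴/32 = 4.098×10^-7 m⁴.
τ_max = T·r/J = 86.60 × 0.0226 / 4.098×10^-7 = 4.776×10^6 Pa.

4.78 MPa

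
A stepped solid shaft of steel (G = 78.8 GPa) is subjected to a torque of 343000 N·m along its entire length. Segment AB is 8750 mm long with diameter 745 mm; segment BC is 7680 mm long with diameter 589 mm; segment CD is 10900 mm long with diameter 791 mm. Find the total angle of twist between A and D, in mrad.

5.32 mrad

J_AB = π(0.745)⁴/32 = 0.0302 m⁴; J_BC = π(0.589)⁴/32 = 0.0118 m⁴; J_CD = π(0.791)⁴/32 = 0.0384 m⁴.
θ = (T/G)·Σ L_i/J_i = (343000/78.8×10⁹)·(8.75/0.0302 + 7.68/0.0118 + 10.9/0.0384) = 5.323×10^-3 rad.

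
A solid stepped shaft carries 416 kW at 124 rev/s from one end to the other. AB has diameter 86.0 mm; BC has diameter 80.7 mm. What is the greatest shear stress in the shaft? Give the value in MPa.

5.17 MPa

ω = 2π·124 = 779.1 rad/s, so T = P/ω = 416×10³ / 779.1 = 533.9 N·m.
Under the same torque, τ_max = 16T/(πd³) is largest where d is smallest — segment BC (d = 80.7 mm).
τ_max = 16·533.9/(π·(0.0807)³) = 5.174×10^6 Pa.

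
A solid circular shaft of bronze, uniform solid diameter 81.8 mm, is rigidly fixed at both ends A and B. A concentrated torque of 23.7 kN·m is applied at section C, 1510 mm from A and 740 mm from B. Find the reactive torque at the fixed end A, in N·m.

7790 N·m

With uniform GJ and both ends fixed, compatibility θ_AC = θ_CB gives T_A·a = T_B·b, together with T_A + T_B = T₀.
T_A = T₀·b/(a+b) = 23700·740/2250 = 7795 N·m; T_B = 15910 N·m.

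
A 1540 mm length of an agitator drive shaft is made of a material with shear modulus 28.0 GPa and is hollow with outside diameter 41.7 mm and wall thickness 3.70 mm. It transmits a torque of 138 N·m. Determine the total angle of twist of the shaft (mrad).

J = π(d_o⁴ − d_i⁴)/32 = π(0.0417⁴ − 0.0343⁴)/32 = 1.610×10^-7 m⁴.
θ = T·L/(G·J) = 138.0 × 1.54 / (28.0×10⁹ × 1.610×10^-7) = 0.04715 rad.

47.2 mrad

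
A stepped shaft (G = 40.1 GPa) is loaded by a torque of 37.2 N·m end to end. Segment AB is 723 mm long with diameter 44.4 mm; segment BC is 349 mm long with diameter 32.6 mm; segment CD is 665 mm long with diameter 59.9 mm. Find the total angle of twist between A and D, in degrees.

J_AB = π(0.0444)⁴/32 = 3.82×10^-7 m⁴; J_BC = π(0.0326)⁴/32 = 1.11×10^-7 m⁴; J_CD = π(0.0599)⁴/32 = 1.26×10^-6 m⁴.
θ = (T/G)·Σ L_i/J_i = (37.20/40.1×10⁹)·(0.723/3.82×10^-7 + 0.349/1.11×10^-7 + 0.665/1.26×10^-6) = 5.166×10^-3 rad.

0.296°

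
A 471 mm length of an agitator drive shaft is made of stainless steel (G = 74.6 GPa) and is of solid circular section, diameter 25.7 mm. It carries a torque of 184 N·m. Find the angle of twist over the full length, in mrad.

J = πd⁴/32 = π(0.0257)⁴/32 = 4.283×10^-8 m⁴.
θ = T·L/(G·J) = 184.0 × 0.471 / (74.6×10⁹ × 4.283×10^-8) = 0.02712 rad.

27.1 mrad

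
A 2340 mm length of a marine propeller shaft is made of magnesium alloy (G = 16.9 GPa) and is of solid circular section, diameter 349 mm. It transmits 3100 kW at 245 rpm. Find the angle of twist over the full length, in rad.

0.0115 rad

ω = 2π·245/60 = 25.66 rad/s, so T = P/ω = 3100×10³ / 25.66 = 120800 N·m.
J = πd⁴/32 = π(0.349)⁴/32 = 1.456×10^-3 m⁴.
θ = T·L/(G·J) = 120800 × 2.34 / (16.9×10⁹ × 1.456×10^-3) = 0.01149 rad.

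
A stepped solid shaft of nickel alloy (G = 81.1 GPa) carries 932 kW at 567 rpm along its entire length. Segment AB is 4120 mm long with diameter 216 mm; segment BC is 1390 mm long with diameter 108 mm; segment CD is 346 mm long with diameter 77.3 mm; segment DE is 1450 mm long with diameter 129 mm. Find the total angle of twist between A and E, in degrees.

3.05°

ω = 2π·567/60 = 59.38 rad/s, so T = P/ω = 932×10³ / 59.38 = 15700 N·m.
J_AB = π(0.216)⁴/32 = 2.14×10^-4 m⁴; J_BC = π(0.108)⁴/32 = 1.34×10^-5 m⁴; J_CD = π(0.0773)⁴/32 = 3.51×10^-6 m⁴; J_DE = π(0.129)⁴/32 = 2.72×10^-5 m⁴.
θ = (T/G)·Σ L_i/J_i = (15700/81.1×10⁹)·(4.12/2.14×10^-4 + 1.39/1.34×10^-5 + 0.346/3.51×10^-6 + 1.45/2.72×10^-5) = 0.05330 rad.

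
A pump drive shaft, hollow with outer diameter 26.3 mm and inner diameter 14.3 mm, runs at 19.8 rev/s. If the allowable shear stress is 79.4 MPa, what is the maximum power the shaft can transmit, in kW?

J = π(d_o⁴ − d_i⁴)/32 = π(0.0263⁴ − 0.0143⁴)/32 = 4.286×10^-8 m⁴.
T_max = τ_allow·J/r = 7.94×10^7 × 4.286×10^-8 / 0.0132 = 258.8 N·m.
ω = 2π·19.8 = 124.4 rad/s, so P_max = T_max·ω = 3.220×10^4 W.

32.2 kW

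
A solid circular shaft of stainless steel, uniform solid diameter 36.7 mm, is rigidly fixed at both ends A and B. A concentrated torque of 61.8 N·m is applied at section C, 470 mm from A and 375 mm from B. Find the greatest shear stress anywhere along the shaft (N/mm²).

With uniform GJ and both ends fixed, compatibility θ_AC = θ_CB gives T_A·a = T_B·b, together with T_A + T_B = T₀.
T_A = T₀·b/(a+b) = 61.80·375/845.0 = 27.43 N·m; T_B = 34.37 N·m.
τ in each portion: τ_AC = 2.83×10^6 Pa, τ_CB = 3.54×10^6 Pa; maximum is in CB.
τ_max = T_CB·r/J = 34.37·0.0184/1.78×10^-7 = 3.542×10^6 Pa.

3.54 N/mm²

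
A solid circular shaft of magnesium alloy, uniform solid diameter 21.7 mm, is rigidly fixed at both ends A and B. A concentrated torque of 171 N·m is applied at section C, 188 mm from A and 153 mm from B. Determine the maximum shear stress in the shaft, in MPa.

With uniform GJ and both ends fixed, compatibility θ_AC = θ_CB gives T_A·a = T_B·b, together with T_A + T_B = T₀.
T_A = T₀·b/(a+b) = 171.0·153/341.0 = 76.72 N·m; T_B = 94.28 N·m.
τ in each portion: τ_AC = 3.82×10^7 Pa, τ_CB = 4.70×10^7 Pa; maximum is in CB.
τ_max = T_CB·r/J = 94.28·0.0109/2.18×10^-8 = 4.699×10^7 Pa.

47.0 MPa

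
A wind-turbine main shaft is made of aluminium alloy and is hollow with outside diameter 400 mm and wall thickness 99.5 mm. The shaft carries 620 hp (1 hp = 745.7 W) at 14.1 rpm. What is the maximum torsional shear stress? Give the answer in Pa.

2.66e7 Pa

ω = 2π·14.1/60 = 1.477 rad/s, so T = P/ω = 620×745.7 / 1.477 = 313100 N·m.
J = π(d_o⁴ − d_i⁴)/32 = π(0.400⁴ − 0.201⁴)/32 = 2.353×10^-3 m⁴.
τ_max = T·r/J = 313100 × 0.200 / 2.353×10^-3 = 2.661×10^7 Pa.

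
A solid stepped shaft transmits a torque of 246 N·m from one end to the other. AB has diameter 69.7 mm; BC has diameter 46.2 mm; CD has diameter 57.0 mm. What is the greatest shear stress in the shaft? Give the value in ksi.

Under the same torque, τ_max = 16T/(πd³) is largest where d is smallest — segment BC (d = 46.2 mm).
τ_max = 16·246.0/(π·(0.0462)³) = 1.271×10^7 Pa.

1.84 ksi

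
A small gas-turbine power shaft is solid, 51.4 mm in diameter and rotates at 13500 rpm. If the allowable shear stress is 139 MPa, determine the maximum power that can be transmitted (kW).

5240 kW

J = πd⁴/32 = π(0.0514)⁴/32 = 6.853×10^-7 m⁴.
T_max = τ_allow·J/r = 1.39×10^8 × 6.853×10^-7 / 0.0257 = 3706 N·m.
ω = 2π·13500/60 = 1414 rad/s, so P_max = T_max·ω = 5.240×10^6 W.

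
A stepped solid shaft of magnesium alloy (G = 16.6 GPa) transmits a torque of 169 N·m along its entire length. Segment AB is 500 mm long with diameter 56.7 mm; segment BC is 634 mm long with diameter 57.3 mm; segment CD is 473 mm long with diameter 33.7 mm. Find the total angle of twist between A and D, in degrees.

J_AB = π(0.0567)⁴/32 = 1.01×10^-6 m⁴; J_BC = π(0.0573)⁴/32 = 1.06×10^-6 m⁴; J_CD = π(0.0337)⁴/32 = 1.27×10^-7 m⁴.
θ = (T/G)·Σ L_i/J_i = (169.0/16.6×10⁹)·(0.500/1.01×10^-6 + 0.634/1.06×10^-6 + 0.473/1.27×10^-7) = 0.04915 rad.

2.82°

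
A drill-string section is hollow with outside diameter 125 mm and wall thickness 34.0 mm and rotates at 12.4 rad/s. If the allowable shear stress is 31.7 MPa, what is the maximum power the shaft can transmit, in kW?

J = π(d_o⁴ − d_i⁴)/32 = π(0.125⁴ − 0.0570⁴)/32 = 2.293×10^-5 m⁴.
T_max = τ_allow·J/r = 3.17×10^7 × 2.293×10^-5 / 0.0625 = 11630 N·m.
ω = 12.4 rad/s, so P_max = T_max·ω = 1.442×10^5 W.

144 kW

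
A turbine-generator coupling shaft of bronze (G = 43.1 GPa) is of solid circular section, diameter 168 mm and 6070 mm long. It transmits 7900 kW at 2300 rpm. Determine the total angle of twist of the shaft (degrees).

ω = 2π·2300/60 = 240.9 rad/s, so T = P/ω = 7900×10³ / 240.9 = 32800 N·m.
J = πd⁴/32 = π(0.168)⁴/32 = 7.821×10^-5 m⁴.
θ = T·L/(G·J) = 32800 × 6.07 / (43.1×10⁹ × 7.821×10^-5) = 0.05907 rad.

3.38°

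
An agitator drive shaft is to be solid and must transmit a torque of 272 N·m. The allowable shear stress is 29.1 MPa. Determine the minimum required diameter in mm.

For a solid shaft τ_max = 16T/(πd³), so d = (16T/(π τ_allow))^(1/3) = (16·272.0/(π·2.91×10^7))^(1/3) = 0.03624 m.

36.2 mm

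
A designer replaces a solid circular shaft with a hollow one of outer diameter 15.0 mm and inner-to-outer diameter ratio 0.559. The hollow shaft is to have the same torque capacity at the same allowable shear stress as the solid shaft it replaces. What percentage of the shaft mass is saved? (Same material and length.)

Equal τ_max and T ⇒ the solid shaft needs d_s³ = d_o³(1−k⁴), so d_s = 15.0·(1−0.559⁴)^(1/3) = 14.49 mm.
Area ratio A_h/A_s = d_o²(1−k²)/d_s² = (1−k²)/(1−k⁴)^(2/3) = 0.7363.
Mass saving = 1 − 0.7363 = 26.4 %.

26.4 %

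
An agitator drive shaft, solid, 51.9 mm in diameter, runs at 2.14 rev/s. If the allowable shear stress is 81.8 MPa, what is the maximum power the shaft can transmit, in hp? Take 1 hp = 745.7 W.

40.5 hp

J = πd⁴/32 = π(0.0519)⁴/32 = 7.123×10^-7 m⁴.
T_max = τ_allow·J/r = 8.18×10^7 × 7.123×10^-7 / 0.0260 = 2245 N·m.
ω = 2π·2.14 = 13.45 rad/s, so P_max = T_max·ω = 3.019×10^4 W.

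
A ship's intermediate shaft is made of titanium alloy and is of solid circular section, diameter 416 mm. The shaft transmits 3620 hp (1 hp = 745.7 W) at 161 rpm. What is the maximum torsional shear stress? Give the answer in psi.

1640 psi

ω = 2π·161/60 = 16.86 rad/s, so T = P/ω = 3620×745.7 / 16.86 = 160100 N·m.
J = πd⁴/32 = π(0.416)⁴/32 = 2.940×10^-3 m⁴.
τ_max = T·r/J = 160100 × 0.208 / 2.940×10^-3 = 1.133×10^7 Pa.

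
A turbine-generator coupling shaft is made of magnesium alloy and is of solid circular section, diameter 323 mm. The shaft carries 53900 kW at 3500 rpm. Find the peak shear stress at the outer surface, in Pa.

ω = 2π·3500/60 = 366.5 rad/s, so T = P/ω = 53900×10³ / 366.5 = 147100 N·m.
J = πd⁴/32 = π(0.323)⁴/32 = 1.069×10^-3 m⁴.
τ_max = T·r/J = 147100 × 0.162 / 1.069×10^-3 = 2.223×10^7 Pa.

2.22e7 Pa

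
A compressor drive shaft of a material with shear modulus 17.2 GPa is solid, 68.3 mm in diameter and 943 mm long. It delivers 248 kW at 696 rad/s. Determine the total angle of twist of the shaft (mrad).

9.14 mrad

ω = 696 rad/s, so T = P/ω = 248×10³ / 696.0 = 356.3 N·m.
J = πd⁴/32 = π(0.0683)⁴/32 = 2.136×10^-6 m⁴.
θ = T·L/(G·J) = 356.3 × 0.943 / (17.2×10⁹ × 2.136×10^-6) = 9.144×10^-3 rad.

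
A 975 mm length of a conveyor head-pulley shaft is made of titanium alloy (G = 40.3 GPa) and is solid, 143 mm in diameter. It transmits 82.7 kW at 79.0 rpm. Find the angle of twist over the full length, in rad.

0.00589 rad

ω = 2π·79.0/60 = 8.273 rad/s, so T = P/ω = 82.7×10³ / 8.273 = 9997 N·m.
J = πd⁴/32 = π(0.143)⁴/32 = 4.105×10^-5 m⁴.
θ = T·L/(G·J) = 9997 × 0.975 / (40.3×10⁹ × 4.105×10^-5) = 5.891×10^-3 rad.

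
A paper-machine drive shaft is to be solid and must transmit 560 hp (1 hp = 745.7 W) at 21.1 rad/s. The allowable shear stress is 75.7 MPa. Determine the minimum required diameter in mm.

110 mm

ω = 21.1 rad/s, so T = P/ω = 560×745.7 / 21.10 = 19790 N·m.
For a solid shaft τ_max = 16T/(πd³), so d = (16T/(π τ_allow))^(1/3) = (16·19790/(π·7.57×10^7))^(1/3) = 0.1100 m.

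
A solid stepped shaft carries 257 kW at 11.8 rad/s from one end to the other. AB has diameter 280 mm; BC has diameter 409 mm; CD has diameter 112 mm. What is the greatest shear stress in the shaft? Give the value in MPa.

ω = 11.8 rad/s, so T = P/ω = 257×10³ / 11.80 = 21780 N·m.
Under the same torque, τ_max = 16T/(πd³) is largest where d is smallest — segment CD (d = 112 mm).
τ_max = 16·21780/(π·(0.112)³) = 7.895×10^7 Pa.

79.0 MPa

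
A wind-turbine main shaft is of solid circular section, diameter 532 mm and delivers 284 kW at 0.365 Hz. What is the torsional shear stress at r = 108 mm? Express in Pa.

ω = 2π·0.365 = 2.293 rad/s, so T = P/ω = 284×10³ / 2.293 = 123800 N·m.
J = πd⁴/32 = π(0.532)⁴/32 = 7.864×10^-3 m⁴.
Shear stress varies linearly with radius: τ = T·r/J = 123800 × 0.108 / 7.864×10^-3 = 1.701×10^6 Pa.

1.70e6 Pa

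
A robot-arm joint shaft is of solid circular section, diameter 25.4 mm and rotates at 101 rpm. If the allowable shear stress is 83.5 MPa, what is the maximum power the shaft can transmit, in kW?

J = πd⁴/32 = π(0.0254)⁴/32 = 4.086×10^-8 m⁴.
T_max = τ_allow·J/r = 8.35×10^7 × 4.086×10^-8 / 0.0127 = 268.7 N·m.
ω = 2π·101/60 = 10.58 rad/s, so P_max = T_max·ω = 2842 W.

2.84 kW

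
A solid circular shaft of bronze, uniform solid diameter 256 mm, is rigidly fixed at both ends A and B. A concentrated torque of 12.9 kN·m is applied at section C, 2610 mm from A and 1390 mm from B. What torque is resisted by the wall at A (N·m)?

With uniform GJ and both ends fixed, compatibility θ_AC = θ_CB gives T_A·a = T_B·b, together with T_A + T_B = T₀.
T_A = T₀·b/(a+b) = 12900·1390/4000 = 4483 N·m; T_B = 8417 N·m.

4480 N·m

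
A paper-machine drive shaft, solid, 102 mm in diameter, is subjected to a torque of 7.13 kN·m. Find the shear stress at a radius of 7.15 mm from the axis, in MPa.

J = πd⁴/32 = π(0.102)⁴/32 = 1.063×10^-5 m⁴.
Shear stress varies linearly with radius: τ = T·r/J = 7130 × 0.00715 / 1.063×10^-5 = 4.797×10^6 Pa.

4.80 MPa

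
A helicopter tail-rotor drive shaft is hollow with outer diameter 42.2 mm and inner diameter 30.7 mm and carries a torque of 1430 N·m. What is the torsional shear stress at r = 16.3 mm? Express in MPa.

J = π(d_o⁴ − d_i⁴)/32 = π(0.0422⁴ − 0.0307⁴)/32 = 2.241×10^-7 m⁴.
Shear stress varies linearly with radius: τ = T·r/J = 1430 × 0.0163 / 2.241×10^-7 = 1.040×10^8 Pa.

104 MPa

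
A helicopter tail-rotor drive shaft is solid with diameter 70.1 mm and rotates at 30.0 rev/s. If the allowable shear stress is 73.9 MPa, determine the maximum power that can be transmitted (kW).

J = πd⁴/32 = π(0.0701)⁴/32 = 2.371×10^-6 m⁴.
T_max = τ_allow·J/r = 7.39×10^7 × 2.371×10^-6 / 0.0350 = 4998 N·m.
ω = 2π·30.0 = 188.5 rad/s, so P_max = T_max·ω = 9.422×10^5 W.

942 kW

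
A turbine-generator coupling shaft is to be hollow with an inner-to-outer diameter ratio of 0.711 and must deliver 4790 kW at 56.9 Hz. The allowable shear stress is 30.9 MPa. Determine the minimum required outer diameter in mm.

ω = 2π·56.9 = 357.5 rad/s, so T = P/ω = 4790×10³ / 357.5 = 13400 N·m.
For a hollow shaft with d_i/d_o = 0.711: τ_max = 16T/(π d_o³ (1−k⁴)), so d_o = [16T/(π τ_allow (1−k⁴))]^(1/3) = [16·13400/(π·3.09×10^7·0.7444)]^(1/3) = 0.1437 m.

144 mm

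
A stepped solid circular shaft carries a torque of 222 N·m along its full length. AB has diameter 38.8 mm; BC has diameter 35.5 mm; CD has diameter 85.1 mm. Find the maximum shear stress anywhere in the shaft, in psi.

Under the same torque, τ_max = 16T/(πd³) is largest where d is smallest — segment BC (d = 35.5 mm).
τ_max = 16·222.0/(π·(0.0355)³) = 2.527×10^7 Pa.

3670 psi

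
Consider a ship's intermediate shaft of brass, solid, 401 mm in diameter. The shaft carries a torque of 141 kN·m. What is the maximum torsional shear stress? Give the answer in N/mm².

J = πd⁴/32 = π(0.401)⁴/32 = 2.539×10^-3 m⁴.
τ_max = T·r/J = 141000 × 0.201 / 2.539×10^-3 = 1.114×10^7 Pa.

11.1 N/mm²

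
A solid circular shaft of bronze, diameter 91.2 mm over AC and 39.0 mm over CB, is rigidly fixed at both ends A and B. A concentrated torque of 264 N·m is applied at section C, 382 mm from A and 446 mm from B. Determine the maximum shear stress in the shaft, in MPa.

Compatibility: T_A·a/J_AC = T_B·b/J_CB with T_A + T_B = T₀.
J_AC = 6.79×10^-6 m⁴, J_CB = 2.27×10^-7 m⁴, so T_A = T₀·(J_AC/a)/((J_AC/a)+(J_CB/b)) = 256.6 N·m, T_B = 7.351 N·m.
τ in each portion: τ_AC = 1.72×10^6 Pa, τ_CB = 6.31×10^5 Pa; maximum is in AC.
τ_max = T_AC·r/J = 256.6·0.0456/6.79×10^-6 = 1.723×10^6 Pa.

1.72 MPa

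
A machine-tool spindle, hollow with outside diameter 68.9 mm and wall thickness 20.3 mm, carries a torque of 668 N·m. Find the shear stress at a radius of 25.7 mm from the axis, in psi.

1160 psi

J = π(d_o⁴ − d_i⁴)/32 = π(0.0689⁴ − 0.0283⁴)/32 = 2.149×10^-6 m⁴.
Shear stress varies linearly with radius: τ = T·r/J = 668.0 × 0.0257 / 2.149×10^-6 = 7.987×10^6 Pa.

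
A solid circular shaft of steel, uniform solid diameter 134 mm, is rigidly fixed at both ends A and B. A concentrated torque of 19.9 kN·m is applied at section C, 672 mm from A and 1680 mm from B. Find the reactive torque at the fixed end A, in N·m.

14200 N·m

With uniform GJ and both ends fixed, compatibility θ_AC = θ_CB gives T_A·a = T_B·b, together with T_A + T_B = T₀.
T_A = T₀·b/(a+b) = 19900·1680/2352 = 14210 N·m; T_B = 5686 N·m.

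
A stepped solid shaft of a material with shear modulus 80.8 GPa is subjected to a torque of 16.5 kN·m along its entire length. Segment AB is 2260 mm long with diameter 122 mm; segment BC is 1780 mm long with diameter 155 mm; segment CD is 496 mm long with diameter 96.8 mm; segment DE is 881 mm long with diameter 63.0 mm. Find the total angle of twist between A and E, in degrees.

J_AB = π(0.122)⁴/32 = 2.17×10^-5 m⁴; J_BC = π(0.155)⁴/32 = 5.67×10^-5 m⁴; J_CD = π(0.0968)⁴/32 = 8.62×10^-6 m⁴; J_DE = π(0.0630)⁴/32 = 1.55×10^-6 m⁴.
θ = (T/G)·Σ L_i/J_i = (16500/80.8×10⁹)·(2.26/2.17×10^-5 + 1.78/5.67×10^-5 + 0.496/8.62×10^-6 + 0.881/1.55×10^-6) = 0.1557 rad.

8.92°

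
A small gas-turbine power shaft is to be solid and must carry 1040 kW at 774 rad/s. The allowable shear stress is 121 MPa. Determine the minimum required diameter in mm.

ω = 774 rad/s, so T = P/ω = 1040×10³ / 774.0 = 1344 N·m.
For a solid shaft τ_max = 16T/(πd³), so d = (16T/(π τ_allow))^(1/3) = (16·1344/(π·1.21×10^8))^(1/3) = 0.03838 m.

38.4 mm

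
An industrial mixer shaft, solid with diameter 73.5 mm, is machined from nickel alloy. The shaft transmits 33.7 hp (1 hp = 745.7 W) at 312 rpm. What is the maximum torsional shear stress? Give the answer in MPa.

9.87 MPa

ω = 2π·312/60 = 32.67 rad/s, so T = P/ω = 33.7×745.7 / 32.67 = 769.1 N·m.
J = πd⁴/32 = π(0.0735)⁴/32 = 2.865×10^-6 m⁴.
τ_max = T·r/J = 769.1 × 0.0367 / 2.865×10^-6 = 9.865×10^6 Pa.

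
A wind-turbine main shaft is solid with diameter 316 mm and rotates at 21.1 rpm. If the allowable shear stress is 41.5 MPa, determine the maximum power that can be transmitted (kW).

J = πd⁴/32 = π(0.316)⁴/32 = 9.789×10^-4 m⁴.
T_max = τ_allow·J/r = 4.15×10^7 × 9.789×10^-4 / 0.158 = 257100 N·m.
ω = 2π·21.1/60 = 2.210 rad/s, so P_max = T_max·ω = 5.681×10^5 W.

568 kW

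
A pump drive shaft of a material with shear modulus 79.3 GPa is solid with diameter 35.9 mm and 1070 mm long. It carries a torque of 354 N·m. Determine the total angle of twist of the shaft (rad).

0.0293 rad

J = πd⁴/32 = π(0.0359)⁴/32 = 1.631×10^-7 m⁴.
θ = T·L/(G·J) = 354.0 × 1.07 / (79.3×10⁹ × 1.631×10^-7) = 0.02929 rad.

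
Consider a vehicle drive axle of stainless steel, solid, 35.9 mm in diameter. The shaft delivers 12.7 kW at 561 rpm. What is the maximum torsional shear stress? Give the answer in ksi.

ω = 2π·561/60 = 58.75 rad/s, so T = P/ω = 12.7×10³ / 58.75 = 216.2 N·m.
J = πd⁴/32 = π(0.0359)⁴/32 = 1.631×10^-7 m⁴.
τ_max = T·r/J = 216.2 × 0.0180 / 1.631×10^-7 = 2.380×10^7 Pa.

3.45 ksi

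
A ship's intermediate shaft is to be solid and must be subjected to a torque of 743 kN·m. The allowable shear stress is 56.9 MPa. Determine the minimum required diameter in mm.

405 mm

For a solid shaft τ_max = 16T/(πd³), so d = (16T/(π τ_allow))^(1/3) = (16·743000/(π·5.69×10^7))^(1/3) = 0.4051 m.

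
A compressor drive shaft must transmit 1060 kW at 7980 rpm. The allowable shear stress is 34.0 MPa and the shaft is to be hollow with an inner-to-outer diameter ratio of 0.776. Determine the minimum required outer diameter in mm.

ω = 2π·7980/60 = 835.7 rad/s, so T = P/ω = 1060×10³ / 835.7 = 1268 N·m.
For a hollow shaft with d_i/d_o = 0.776: τ_max = 16T/(π d_o³ (1−k⁴)), so d_o = [16T/(π τ_allow (1−k⁴))]^(1/3) = [16·1268/(π·3.40×10^7·0.6374)]^(1/3) = 0.06680 m.

66.8 mm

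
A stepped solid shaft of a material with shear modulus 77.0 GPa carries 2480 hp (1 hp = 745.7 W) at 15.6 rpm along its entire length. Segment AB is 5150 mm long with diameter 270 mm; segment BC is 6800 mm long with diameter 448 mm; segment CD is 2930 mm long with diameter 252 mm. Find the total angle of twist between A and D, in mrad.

279 mrad

ω = 2π·15.6/60 = 1.634 rad/s, so T = P/ω = 2480×745.7 / 1.634 = 1.132e6 N·m.
J_AB = π(0.270)⁴/32 = 5.22×10^-4 m⁴; J_BC = π(0.448)⁴/32 = 3.95×10^-3 m⁴; J_CD = π(0.252)⁴/32 = 3.96×10^-4 m⁴.
θ = (T/G)·Σ L_i/J_i = (1.132e6/77.0×10⁹)·(5.15/5.22×10^-4 + 6.80/3.95×10^-3 + 2.93/3.96×10^-4) = 0.2792 rad.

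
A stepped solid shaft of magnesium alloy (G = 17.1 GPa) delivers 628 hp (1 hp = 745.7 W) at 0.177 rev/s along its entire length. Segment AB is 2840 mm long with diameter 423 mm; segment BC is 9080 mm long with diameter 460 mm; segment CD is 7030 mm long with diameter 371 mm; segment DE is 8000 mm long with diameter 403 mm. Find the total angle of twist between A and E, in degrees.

13.9°

ω = 2π·0.177 = 1.112 rad/s, so T = P/ω = 628×745.7 / 1.112 = 421100 N·m.
J_AB = π(0.423)⁴/32 = 3.14×10^-3 m⁴; J_BC = π(0.460)⁴/32 = 4.40×10^-3 m⁴; J_CD = π(0.371)⁴/32 = 1.86×10^-3 m⁴; J_DE = π(0.403)⁴/32 = 2.59×10^-3 m⁴.
θ = (T/G)·Σ L_i/J_i = (421100/17.1×10⁹)·(2.84/3.14×10^-3 + 9.08/4.40×10^-3 + 7.03/1.86×10^-3 + 8.00/2.59×10^-3) = 0.2423 rad.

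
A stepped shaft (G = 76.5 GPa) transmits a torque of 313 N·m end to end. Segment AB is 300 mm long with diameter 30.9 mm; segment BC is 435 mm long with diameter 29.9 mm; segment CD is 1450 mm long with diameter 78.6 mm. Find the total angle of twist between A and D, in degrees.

2.18°

J_AB = π(0.0309)⁴/32 = 8.95×10^-8 m⁴; J_BC = π(0.0299)⁴/32 = 7.85×10^-8 m⁴; J_CD = π(0.0786)⁴/32 = 3.75×10^-6 m⁴.
θ = (T/G)·Σ L_i/J_i = (313.0/76.5×10⁹)·(0.300/8.95×10^-8 + 0.435/7.85×10^-8 + 1.45/3.75×10^-6) = 0.03798 rad.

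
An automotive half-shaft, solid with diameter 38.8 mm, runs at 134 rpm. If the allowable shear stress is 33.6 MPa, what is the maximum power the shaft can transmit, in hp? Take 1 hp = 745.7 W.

J = πd⁴/32 = π(0.0388)⁴/32 = 2.225×10^-7 m⁴.
T_max = τ_allow·J/r = 3.36×10^7 × 2.225×10^-7 / 0.0194 = 385.4 N·m.
ω = 2π·134/60 = 14.03 rad/s, so P_max = T_max·ω = 5408 W.

7.25 hp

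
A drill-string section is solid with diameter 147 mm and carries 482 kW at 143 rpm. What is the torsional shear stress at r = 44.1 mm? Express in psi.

ω = 2π·143/60 = 14.97 rad/s, so T = P/ω = 482×10³ / 14.97 = 32190 N·m.
J = πd⁴/32 = π(0.147)⁴/32 = 4.584×10^-5 m⁴.
Shear stress varies linearly with radius: τ = T·r/J = 32190 × 0.0441 / 4.584×10^-5 = 3.096×10^7 Pa.

4490 psi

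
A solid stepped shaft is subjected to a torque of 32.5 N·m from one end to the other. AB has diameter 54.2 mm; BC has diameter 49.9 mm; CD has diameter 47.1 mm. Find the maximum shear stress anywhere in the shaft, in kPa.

1580 kPa

Under the same torque, τ_max = 16T/(πd³) is largest where d is smallest — segment CD (d = 47.1 mm).
τ_max = 16·32.50/(π·(0.0471)³) = 1.584×10^6 Pa.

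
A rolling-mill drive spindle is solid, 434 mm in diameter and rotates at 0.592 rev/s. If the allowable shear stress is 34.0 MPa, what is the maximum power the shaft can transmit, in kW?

J = πd⁴/32 = π(0.434)⁴/32 = 3.483×10^-3 m⁴.
T_max = τ_allow·J/r = 3.40×10^7 × 3.483×10^-3 / 0.217 = 545700 N·m.
ω = 2π·0.592 = 3.720 rad/s, so P_max = T_max·ω = 2.030×10^6 W.

2030 kW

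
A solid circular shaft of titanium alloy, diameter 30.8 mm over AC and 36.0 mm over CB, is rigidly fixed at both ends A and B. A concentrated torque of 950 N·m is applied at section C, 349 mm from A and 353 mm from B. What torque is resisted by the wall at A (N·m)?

Compatibility: T_A·a/J_AC = T_B·b/J_CB with T_A + T_B = T₀.
J_AC = 8.83×10^-8 m⁴, J_CB = 1.65×10^-7 m⁴, so T_A = T₀·(J_AC/a)/((J_AC/a)+(J_CB/b)) = 333.9 N·m, T_B = 616.1 N·m.

334 N·m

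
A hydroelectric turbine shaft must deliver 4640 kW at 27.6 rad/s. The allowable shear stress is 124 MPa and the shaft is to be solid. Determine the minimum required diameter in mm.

ω = 27.6 rad/s, so T = P/ω = 4640×10³ / 27.60 = 168100 N·m.
For a solid shaft τ_max = 16T/(πd³), so d = (16T/(π τ_allow))^(1/3) = (16·168100/(π·1.24×10^8))^(1/3) = 0.1904 m.

190 mm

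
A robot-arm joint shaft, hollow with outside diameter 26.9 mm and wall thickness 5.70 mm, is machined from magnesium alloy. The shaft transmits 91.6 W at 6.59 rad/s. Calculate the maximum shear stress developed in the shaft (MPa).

4.09 MPa

ω = 6.59 rad/s, so T = P/ω = 91.6 / 6.590 = 13.90 N·m.
J = π(d_o⁴ − d_i⁴)/32 = π(0.0269⁴ − 0.0155⁴)/32 = 4.574×10^-8 m⁴.
τ_max = T·r/J = 13.90 × 0.0135 / 4.574×10^-8 = 4.087×10^6 Pa.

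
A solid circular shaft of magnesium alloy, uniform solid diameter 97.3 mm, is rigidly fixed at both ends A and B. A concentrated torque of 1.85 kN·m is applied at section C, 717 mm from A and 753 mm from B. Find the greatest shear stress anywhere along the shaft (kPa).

5240 kPa

With uniform GJ and both ends fixed, compatibility θ_AC = θ_CB gives T_A·a = T_B·b, together with T_A + T_B = T₀.
T_A = T₀·b/(a+b) = 1850·753/1470 = 947.7 N·m; T_B = 902.3 N·m.
τ in each portion: τ_AC = 5.24×10^6 Pa, τ_CB = 4.99×10^6 Pa; maximum is in AC.
τ_max = T_AC·r/J = 947.7·0.0486/8.80×10^-6 = 5.239×10^6 Pa.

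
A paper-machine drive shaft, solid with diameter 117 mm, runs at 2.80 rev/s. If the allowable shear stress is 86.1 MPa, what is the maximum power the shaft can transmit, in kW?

476 kW

J = πd⁴/32 = π(0.117)⁴/32 = 1.840×10^-5 m⁴.
T_max = τ_allow·J/r = 8.61×10^7 × 1.840×10^-5 / 0.0585 = 27080 N·m.
ω = 2π·2.80 = 17.59 rad/s, so P_max = T_max·ω = 4.764×10^5 W.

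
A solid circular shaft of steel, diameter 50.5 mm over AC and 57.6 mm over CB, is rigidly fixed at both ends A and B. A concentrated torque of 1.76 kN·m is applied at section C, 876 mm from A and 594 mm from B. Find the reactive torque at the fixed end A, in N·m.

503 N·m

Compatibility: T_A·a/J_AC = T_B·b/J_CB with T_A + T_B = T₀.
J_AC = 6.39×10^-7 m⁴, J_CB = 1.08×10^-6 m⁴, so T_A = T₀·(J_AC/a)/((J_AC/a)+(J_CB/b)) = 503.4 N·m, T_B = 1257 N·m.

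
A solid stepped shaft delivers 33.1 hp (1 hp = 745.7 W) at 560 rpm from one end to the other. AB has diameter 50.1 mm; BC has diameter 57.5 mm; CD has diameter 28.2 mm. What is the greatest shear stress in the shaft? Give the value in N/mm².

ω = 2π·560/60 = 58.64 rad/s, so T = P/ω = 33.1×745.7 / 58.64 = 420.9 N·m.
Under the same torque, τ_max = 16T/(πd³) is largest where d is smallest — segment CD (d = 28.2 mm).
τ_max = 16·420.9/(π·(0.0282)³) = 9.559×10^7 Pa.

95.6 N/mm²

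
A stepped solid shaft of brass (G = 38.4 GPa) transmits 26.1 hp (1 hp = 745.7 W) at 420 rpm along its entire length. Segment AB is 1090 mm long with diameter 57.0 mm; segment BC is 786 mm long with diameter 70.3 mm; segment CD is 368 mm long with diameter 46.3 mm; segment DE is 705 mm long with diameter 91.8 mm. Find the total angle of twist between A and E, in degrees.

1.52°

ω = 2π·420/60 = 43.98 rad/s, so T = P/ω = 26.1×745.7 / 43.98 = 442.5 N·m.
J_AB = π(0.0570)⁴/32 = 1.04×10^-6 m⁴; J_BC = π(0.0703)⁴/32 = 2.40×10^-6 m⁴; J_CD = π(0.0463)⁴/32 = 4.51×10^-7 m⁴; J_DE = π(0.0918)⁴/32 = 6.97×10^-6 m⁴.
θ = (T/G)·Σ L_i/J_i = (442.5/38.4×10⁹)·(1.09/1.04×10^-6 + 0.786/2.40×10^-6 + 0.368/4.51×10^-7 + 0.705/6.97×10^-6) = 0.02646 rad.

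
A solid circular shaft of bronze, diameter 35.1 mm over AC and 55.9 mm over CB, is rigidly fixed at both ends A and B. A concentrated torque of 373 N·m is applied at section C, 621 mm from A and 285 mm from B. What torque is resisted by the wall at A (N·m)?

24.8 N·m

Compatibility: T_A·a/J_AC = T_B·b/J_CB with T_A + T_B = T₀.
J_AC = 1.49×10^-7 m⁴, J_CB = 9.59×10^-7 m⁴, so T_A = T₀·(J_AC/a)/((J_AC/a)+(J_CB/b)) = 24.84 N·m, T_B = 348.2 N·m.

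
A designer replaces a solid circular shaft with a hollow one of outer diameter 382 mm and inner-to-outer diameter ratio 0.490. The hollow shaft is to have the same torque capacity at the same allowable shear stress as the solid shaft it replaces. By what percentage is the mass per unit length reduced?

20.9 %

Equal τ_max and T ⇒ the solid shaft needs d_s³ = d_o³(1−k⁴), so d_s = 382·(1−0.490⁴)^(1/3) = 374.5 mm.
Area ratio A_h/A_s = d_o²(1−k²)/d_s² = (1−k²)/(1−k⁴)^(2/3) = 0.7906.
Mass saving = 1 − 0.7906 = 20.9 %.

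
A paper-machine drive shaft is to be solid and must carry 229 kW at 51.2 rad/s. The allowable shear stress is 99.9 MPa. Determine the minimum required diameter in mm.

ω = 51.2 rad/s, so T = P/ω = 229×10³ / 51.20 = 4473 N·m.
For a solid shaft τ_max = 16T/(πd³), so d = (16T/(π τ_allow))^(1/3) = (16·4473/(π·9.99×10^7))^(1/3) = 0.06109 m.

61.1 mm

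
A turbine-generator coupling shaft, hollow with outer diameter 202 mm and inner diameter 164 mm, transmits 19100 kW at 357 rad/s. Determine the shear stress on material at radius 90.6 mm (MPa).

ω = 357 rad/s, so T = P/ω = 19100×10³ / 357.0 = 53500 N·m.
J = π(d_o⁴ − d_i⁴)/32 = π(0.202⁴ − 0.164⁴)/32 = 9.244×10^-5 m⁴.
Shear stress varies linearly with radius: τ = T·r/J = 53500 × 0.0906 / 9.244×10^-5 = 5.244×10^7 Pa.

52.4 MPa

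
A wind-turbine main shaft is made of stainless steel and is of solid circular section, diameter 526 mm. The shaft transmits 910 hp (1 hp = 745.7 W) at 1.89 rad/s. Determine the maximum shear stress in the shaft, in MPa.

12.6 MPa

ω = 1.89 rad/s, so T = P/ω = 910×745.7 / 1.890 = 359000 N·m.
J = πd⁴/32 = π(0.526)⁴/32 = 7.515×10^-3 m⁴.
τ_max = T·r/J = 359000 × 0.263 / 7.515×10^-3 = 1.256×10^7 Pa.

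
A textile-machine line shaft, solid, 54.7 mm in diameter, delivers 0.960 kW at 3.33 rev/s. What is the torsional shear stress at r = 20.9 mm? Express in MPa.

1.09 MPa

ω = 2π·3.33 = 20.92 rad/s, so T = P/ω = 0.960×10³ / 20.92 = 45.88 N·m.
J = πd⁴/32 = π(0.0547)⁴/32 = 8.789×10^-7 m⁴.
Shear stress varies linearly with radius: τ = T·r/J = 45.88 × 0.0209 / 8.789×10^-7 = 1.091×10^6 Pa.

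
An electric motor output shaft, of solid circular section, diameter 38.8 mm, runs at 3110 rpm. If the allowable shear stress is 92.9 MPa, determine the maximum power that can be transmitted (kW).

J = πd⁴/32 = π(0.0388)⁴/32 = 2.225×10^-7 m⁴.
T_max = τ_allow·J/r = 9.29×10^7 × 2.225×10^-7 / 0.0194 = 1065 N·m.
ω = 2π·3110/60 = 325.7 rad/s, so P_max = T_max·ω = 3.470×10^5 W.

347 kW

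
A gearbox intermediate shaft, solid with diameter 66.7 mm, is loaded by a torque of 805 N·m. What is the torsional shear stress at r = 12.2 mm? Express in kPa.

J = πd⁴/32 = π(0.0667)⁴/32 = 1.943×10^-6 m⁴.
Shear stress varies linearly with radius: τ = T·r/J = 805.0 × 0.0122 / 1.943×10^-6 = 5.054×10^6 Pa.

5050 kPa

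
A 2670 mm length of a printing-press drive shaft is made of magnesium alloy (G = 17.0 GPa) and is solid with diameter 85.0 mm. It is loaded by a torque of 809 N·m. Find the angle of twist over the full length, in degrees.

1.42°

J = πd⁴/32 = π(0.0850)⁴/32 = 5.125×10^-6 m⁴.
θ = T·L/(G·J) = 809.0 × 2.67 / (17.0×10⁹ × 5.125×10^-6) = 0.02479 rad.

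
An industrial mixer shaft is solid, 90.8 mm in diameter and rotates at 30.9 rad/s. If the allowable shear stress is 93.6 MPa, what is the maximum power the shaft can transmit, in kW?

J = πd⁴/32 = π(0.0908)⁴/32 = 6.673×10^-6 m⁴.
T_max = τ_allow·J/r = 9.36×10^7 × 6.673×10^-6 / 0.0454 = 13760 N·m.
ω = 30.9 rad/s, so P_max = T_max·ω = 4.251×10^5 W.

425 kW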